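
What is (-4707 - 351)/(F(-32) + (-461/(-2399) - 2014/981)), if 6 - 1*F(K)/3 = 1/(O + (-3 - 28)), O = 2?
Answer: -172602102879/554271985 ≈ -311.40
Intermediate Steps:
F(K) = 525/29 (F(K) = 18 - 3/(2 + (-3 - 28)) = 18 - 3/(2 - 31) = 18 - 3/(-29) = 18 - 3*(-1/29) = 18 + 3/29 = 525/29)
(-4707 - 351)/(F(-32) + (-461/(-2399) - 2014/981)) = (-4707 - 351)/(525/29 + (-461/(-2399) - 2014/981)) = -5058/(525/29 + (-461*(-1/2399) - 2014*1/981)) = -5058/(525/29 + (461/2399 - 2014/981)) = -5058/(525/29 - 4379345/2353419) = -5058/1108543970/68249151 = -5058*68249151/1108543970 = -172602102879/554271985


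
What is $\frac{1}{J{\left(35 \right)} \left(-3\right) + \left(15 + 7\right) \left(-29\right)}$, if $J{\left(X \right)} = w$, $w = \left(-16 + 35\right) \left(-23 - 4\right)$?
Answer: $\frac{1}{901} \approx 0.0011099$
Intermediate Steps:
$w = -513$ ($w = 19 \left(-27\right) = -513$)
$J{\left(X \right)} = -513$
$\frac{1}{J{\left(35 \right)} \left(-3\right) + \left(15 + 7\right) \left(-29\right)} = \frac{1}{\left(-513\right) \left(-3\right) + \left(15 + 7\right) \left(-29\right)} = \frac{1}{1539 + 22 \left(-29\right)} = \frac{1}{1539 - 638} = \frac{1}{901}$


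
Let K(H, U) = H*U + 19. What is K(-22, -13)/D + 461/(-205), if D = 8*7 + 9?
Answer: 6512/2665 ≈ 2.4435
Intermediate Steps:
K(H, U) = 19 + H*U
D = 65 (D = 56 + 9 = 65)
K(-22, -13)/D + 461/(-205) = (19 - 22*(-13))/65 + 461/(-205) = (19 + 286)*(1/65) + 461*(-1/205) = 305*(1/65) - 461/205 = 61/13 - 461/205 = 6512/2665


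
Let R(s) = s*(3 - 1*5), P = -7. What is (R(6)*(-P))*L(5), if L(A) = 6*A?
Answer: -2520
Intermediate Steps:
R(s) = -2*s (R(s) = s*(3 - 5) = s*(-2) = -2*s)
(R(6)*(-P))*L(5) = ((-2*6)*(-1*(-7)))*(6*5) = -12*7*30 = -84*30 = -2520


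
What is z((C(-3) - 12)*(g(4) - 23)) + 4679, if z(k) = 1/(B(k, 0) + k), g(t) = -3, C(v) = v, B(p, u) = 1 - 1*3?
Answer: 1815453/388 ≈ 4679.0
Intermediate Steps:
B(p, u) = -2 (B(p, u) = 1 - 3 = -2)
z(k) = 1/(-2 + k)
z((C(-3) - 12)*(g(4) - 23)) + 4679 = 1/(-2 + (-3 - 12)*(-3 - 23)) + 4679 = 1/(-2 - 15*(-26)) + 4679 = 1/(-2 + 390) + 4679 = 1/388 + 4679 = 1815453/388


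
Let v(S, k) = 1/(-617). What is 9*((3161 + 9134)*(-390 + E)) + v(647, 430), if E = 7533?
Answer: 487682146304/617 ≈ 7.9041e+8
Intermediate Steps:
v(S, k) = -1/617
9*((3161 + 9134)*(-390 + E)) + v(647, 430) = 9*((3161 + 9134)*(-390 + 7533)) - 1/617 = 9*(12295*7143) - 1/617 = 9*87823185 - 1/617 = 790408665 - 1/617 = 487682146304/617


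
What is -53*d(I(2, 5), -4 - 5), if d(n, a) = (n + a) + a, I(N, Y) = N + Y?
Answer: 583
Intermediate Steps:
d(n, a) = n + 2*a (d(n, a) = (a + n) + a = n + 2*a)
-53*d(I(2, 5), -4 - 5) = -53*((2 + 5) + 2*(-4 - 5)) = -53*(7 + 2*(-9)) = -53*(7 - 18) = -53*(-11) = 583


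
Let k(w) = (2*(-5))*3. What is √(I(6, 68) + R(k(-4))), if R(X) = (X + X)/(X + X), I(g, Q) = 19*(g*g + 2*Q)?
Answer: √3269 ≈ 57.175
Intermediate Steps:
k(w) = -30 (k(w) = -10*3 = -30)
I(g, Q) = 19*g² + 38*Q (I(g, Q) = 19*(g² + 2*Q) = 19*g² + 38*Q)
R(X) = 1 (R(X) = (2*X)/((2*X)) = (2*X)*(1/(2*X)) = 1)
√(I(6, 68) + R(k(-4))) = √((19*6² + 38*68) + 1) = √((19*36 + 2584) + 1) = √((684 + 2584) + 1) = √(3268 + 1) = √3269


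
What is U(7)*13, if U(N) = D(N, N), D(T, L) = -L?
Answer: -91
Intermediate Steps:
U(N) = -N
U(7)*13 = -1*7*13 = -7*13 = -91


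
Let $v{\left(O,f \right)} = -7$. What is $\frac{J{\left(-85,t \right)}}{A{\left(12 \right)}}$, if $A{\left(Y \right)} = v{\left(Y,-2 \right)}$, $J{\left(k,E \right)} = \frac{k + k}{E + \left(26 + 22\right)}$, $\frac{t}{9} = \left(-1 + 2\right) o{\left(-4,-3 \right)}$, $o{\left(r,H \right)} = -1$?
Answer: $\frac{170}{273} \approx 0.62271$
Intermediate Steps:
$t = -9$ ($t = 9 \left(-1 + 2\right) \left(-1\right) = 9 \cdot 1 \left(-1\right) = 9 \left(-1\right) = -9$)
$J{\left(k,E \right)} = \frac{2 k}{48 + E}$ ($J{\left(k,E \right)} = \frac{2 k}{E + 48} = \frac{2 k}{48 + E}$)
$A{\left(Y \right)} = -7$
$\frac{J{\left(-85,t \right)}}{A{\left(12 \right)}} = \frac{2 \left(-85\right) \frac{1}{48 - 9}}{-7} = 2 \left(-85\right) \frac{1}{39} \left(- \frac{1}{7}\right) = \left(- \frac{170}{39}\right) \left(- \frac{1}{7}\right) = \frac{170}{273}$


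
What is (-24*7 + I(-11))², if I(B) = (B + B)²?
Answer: 99856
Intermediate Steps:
I(B) = 4*B² (I(B) = (2*B)² = 4*B²)
(-24*7 + I(-11))² = (-24*7 + 4*(-11)²)² = (-168 + 4*121)² = (-168 + 484)² = 316² = 99856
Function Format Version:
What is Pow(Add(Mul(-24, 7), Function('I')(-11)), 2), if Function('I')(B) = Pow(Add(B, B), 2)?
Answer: 99856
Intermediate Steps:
Function('I')(B) = Mul(4, Pow(B, 2)) (Function('I')(B) = Pow(Mul(2, B), 2) = Mul(4, Pow(B, 2)))
Pow(Add(Mul(-24, 7), Function('I')(-11)), 2) = Pow(Add(Mul(-24, 7), Mul(4, Pow(-11, 2))), 2) = Pow(Add(-168, Mul(4, 121)), 2) = Pow(Add(-168, 484), 2) = Pow(316, 2) = 99856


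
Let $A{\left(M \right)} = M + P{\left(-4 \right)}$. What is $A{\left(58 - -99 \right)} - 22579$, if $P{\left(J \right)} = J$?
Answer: $-22426$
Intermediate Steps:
$A{\left(M \right)} = -4 + M$ ($A{\left(M \right)} = M - 4 = -4 + M$)
$A{\left(58 - -99 \right)} - 22579 = \left(-4 + \left(58 - -99\right)\right) - 22579 = \left(-4 + \left(58 + 99\right)\right) - 22579 = \left(-4 + 157\right) - 22579 = 153 - 22579 = -22426$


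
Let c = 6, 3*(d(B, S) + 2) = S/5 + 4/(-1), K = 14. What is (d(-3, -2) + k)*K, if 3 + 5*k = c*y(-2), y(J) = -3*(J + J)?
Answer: 434/3 ≈ 144.67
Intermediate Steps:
d(B, S) = -10/3 + S/15 (d(B, S) = -2 + (S/5 + 4/(-1))/3 = -2 + (S*(⅕) + 4*(-1))/3 = -2 + (S/5 - 4)/3 = -2 + (-4 + S/5)/3 = -2 + (-4/3 + S/15) = -10/3 + S/15)
y(J) = -6*J
k = 69/5 (k = -⅗ + (6*(-6*(-2)))/5 = -⅗ + (6*12)/5 = -⅗ + (⅕)*72 = -⅗ + 72/5 = 69/5 ≈ 13.800)
(d(-3, -2) + k)*K = ((-10/3 + (1/15)*(-2)) + 69/5)*14 = ((-10/3 - 2/15) + 69/5)*14 = (-52/15 + 69/5)*14 = (31/3)*14 = 434/3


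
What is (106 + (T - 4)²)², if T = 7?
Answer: 13225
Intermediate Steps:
(106 + (T - 4)²)² = (106 + (7 - 4)²)² = (106 + 3²)² = (106 + 9)² = 115² = 13225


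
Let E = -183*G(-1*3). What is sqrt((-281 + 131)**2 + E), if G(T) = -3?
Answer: 3*sqrt(2561) ≈ 151.82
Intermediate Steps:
E = 549 (E = -183*(-3) = 549)
sqrt((-281 + 131)**2 + E) = sqrt((-281 + 131)**2 + 549) = sqrt((-150)**2 + 549) = sqrt(22500 + 549) = sqrt(23049) = 3*sqrt(2561)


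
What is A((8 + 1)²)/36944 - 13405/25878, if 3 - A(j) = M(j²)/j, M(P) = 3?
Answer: -278526175/537770718 ≈ -0.51793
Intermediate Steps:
A(j) = 3 - 3/j
A((8 + 1)²)/36944 - 13405/25878 = (3 - 3/(8 + 1)²)/36944 - 13405/25878 = (3 - 3/(9²))*(1/36944) - 13405*1/25878 = (3 - 3/81)*(1/36944) - 13405/25878 = (3 - 3*1/81)*(1/36944) - 13405/25878 = (3 - 1/27)*(1/36944) - 13405/25878 = (80/27)*(1/36944) - 13405/25878 = 5/62343 - 13405/25878 = -278526175/537770718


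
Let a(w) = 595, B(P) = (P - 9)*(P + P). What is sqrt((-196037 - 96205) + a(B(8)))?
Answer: I*sqrt(291647) ≈ 540.04*I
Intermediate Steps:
B(P) = 2*P*(-9 + P) (B(P) = (-9 + P)*(2*P) = 2*P*(-9 + P))
sqrt((-196037 - 96205) + a(B(8))) = sqrt((-196037 - 96205) + 595) = sqrt(-292242 + 595) = sqrt(-291647) = I*sqrt(291647)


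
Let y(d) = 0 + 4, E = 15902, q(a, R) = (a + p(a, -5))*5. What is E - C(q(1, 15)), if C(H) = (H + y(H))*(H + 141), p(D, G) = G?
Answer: 17838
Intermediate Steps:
q(a, R) = -25 + 5*a (q(a, R) = (a - 5)*5 = (-5 + a)*5 = -25 + 5*a)
y(d) = 4
C(H) = (4 + H)*(141 + H) (C(H) = (H + 4)*(H + 141) = (4 + H)*(141 + H))
E - C(q(1, 15)) = 15902 - (564 + (-25 + 5*1)² + 145*(-25 + 5*1)) = 15902 - (564 + (-25 + 5)² + 145*(-25 + 5)) = 15902 - (564 + (-20)² + 145*(-20)) = 15902 - (564 + 400 - 2900) = 15902 - 1*(-1936) = 15902 + 1936 = 17838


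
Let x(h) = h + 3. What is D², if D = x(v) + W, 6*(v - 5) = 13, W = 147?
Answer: 889249/36 ≈ 24701.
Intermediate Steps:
v = 43/6 (v = 5 + (⅙)*13 = 5 + 13/6 = 43/6 ≈ 7.1667)
x(h) = 3 + h
D = 943/6 (D = (3 + 43/6) + 147 = 61/6 + 147 = 943/6 ≈ 157.17)
D² = (943/6)² = 889249/36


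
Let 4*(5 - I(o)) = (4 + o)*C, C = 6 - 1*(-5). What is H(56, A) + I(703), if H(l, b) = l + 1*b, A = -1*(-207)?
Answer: -6705/4 ≈ -1676.3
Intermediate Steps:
C = 11 (C = 6 + 5 = 11)
A = 207
I(o) = -6 - 11*o/4 (I(o) = 5 - (4 + o)*11/4 = 5 - (44 + 11*o)/4 = 5 + (-11 - 11*o/4) = -6 - 11*o/4)
H(l, b) = b + l (H(l, b) = l + b = b + l)
H(56, A) + I(703) = (207 + 56) + (-6 - 11/4*703) = 263 + (-6 - 7733/4) = 263 - 7757/4 = -6705/4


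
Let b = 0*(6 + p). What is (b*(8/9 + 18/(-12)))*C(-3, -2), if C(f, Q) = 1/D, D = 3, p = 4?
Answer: 0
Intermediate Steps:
b = 0 (b = 0*(6 + 4) = 0*10 = 0)
C(f, Q) = 1/3
(b*(8/9 + 18/(-12)))*C(-3, -2) = (0*(8/9 + 18/(-12)))*(1/3) = (0*(8*(1/9) + 18*(-1/12)))*(1/3) = (0*(8/9 - 3/2))*(1/3) = (0*(-11/18))*(1/3) = 0*(1/3) = 0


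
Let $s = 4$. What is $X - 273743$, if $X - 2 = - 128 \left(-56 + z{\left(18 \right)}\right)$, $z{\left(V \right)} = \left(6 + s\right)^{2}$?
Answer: $-279373$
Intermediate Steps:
$z{\left(V \right)} = 100$ ($z{\left(V \right)} = \left(6 + 4\right)^{2} = 10^{2} = 100$)
$X = -5630$ ($X = 2 - 128 \left(-56 + 100\right) = 2 - 5632 = -5630$)
$X - 273743 = -5630 - 273743 = -279373$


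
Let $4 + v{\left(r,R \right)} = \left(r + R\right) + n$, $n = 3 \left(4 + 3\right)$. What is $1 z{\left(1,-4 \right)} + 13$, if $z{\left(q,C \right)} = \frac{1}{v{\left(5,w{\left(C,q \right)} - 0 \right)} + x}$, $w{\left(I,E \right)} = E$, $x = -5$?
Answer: $\frac{235}{18} \approx 13.056$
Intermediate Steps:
$n = 21$ ($n = 3 \cdot 7 = 21$)
$v{\left(r,R \right)} = 17 + R + r$ ($v{\left(r,R \right)} = -4 + \left(\left(r + R\right) + 21\right) = -4 + \left(\left(R + r\right) + 21\right) = -4 + \left(21 + R + r\right) = 17 + R + r$)
$z{\left(q,C \right)} = \frac{1}{17 + q}$ ($z{\left(q,C \right)} = \frac{1}{\left(17 + \left(q - 0\right) + 5\right) - 5} = \frac{1}{\left(17 + \left(q + 0\right) + 5\right) - 5} = \frac{1}{\left(17 + q + 5\right) - 5} = \frac{1}{\left(22 + q\right) - 5} = \frac{1}{17 + q}$)
$1 z{\left(1,-4 \right)} + 13 = 1 \frac{1}{17 + 1} + 13 = 1 \cdot \frac{1}{18} + 13 = \frac{1}{18} + 13 = \frac{235}{18}$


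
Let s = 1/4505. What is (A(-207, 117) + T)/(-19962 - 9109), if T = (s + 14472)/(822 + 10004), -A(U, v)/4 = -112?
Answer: -21914662601/1417825520230 ≈ -0.015457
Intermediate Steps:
A(U, v) = 448 (A(U, v) = -4*(-112) = 448)
s = 1/4505 ≈ 0.00022198
T = 65196361/48771130 (T = (1/4505 + 14472)/(822 + 10004) = (65196361/4505)/10826 = (65196361/4505)*(1/10826) = 65196361/48771130 ≈ 1.3368)
(A(-207, 117) + T)/(-19962 - 9109) = (448 + 65196361/48771130)/(-19962 - 9109) = (21914662601/48771130)/(-29071) = (21914662601/48771130)*(-1/29071) = -21914662601/1417825520230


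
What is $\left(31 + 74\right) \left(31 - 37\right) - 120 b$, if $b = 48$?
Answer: $-6390$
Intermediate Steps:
$\left(31 + 74\right) \left(31 - 37\right) - 120 b = \left(31 + 74\right) \left(31 - 37\right) - 5760 = 105 \left(-6\right) - 5760 = -630 - 5760 = -6390$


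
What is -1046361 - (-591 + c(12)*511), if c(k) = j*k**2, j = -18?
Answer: 278742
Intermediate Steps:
c(k) = -18*k**2
-1046361 - (-591 + c(12)*511) = -1046361 - (-591 - 18*12**2*511) = -1046361 - (-591 - 18*144*511) = -1046361 - (-591 - 2592*511) = -1046361 - (-591 - 1324512) = -1046361 - 1*(-1325103) = -1046361 + 1325103 = 278742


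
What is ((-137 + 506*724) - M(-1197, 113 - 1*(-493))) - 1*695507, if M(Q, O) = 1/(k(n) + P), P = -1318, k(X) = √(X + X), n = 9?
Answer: -286014502241/868553 + 3*√2/1737106 ≈ -3.2930e+5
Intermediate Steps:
k(X) = √2*√X (k(X) = √(2*X) = √2*√X)
M(Q, O) = 1/(-1318 + 3*√2) (M(Q, O) = 1/(√2*√9 - 1318) = 1/(√2*3 - 1318) = 1/(3*√2 - 1318) = 1/(-1318 + 3*√2))
((-137 + 506*724) - M(-1197, 113 - 1*(-493))) - 1*695507 = ((-137 + 506*724) - (-659/868553 - 3*√2/1737106)) - 1*695507 = ((-137 + 366344) + (659/868553 + 3*√2/1737106)) - 695507 = (366207 + (659/868553 + 3*√2/1737106)) - 695507 = (318070189130/868553 + 3*√2/1737106) - 695507 = -286014502241/868553 + 3*√2/1737106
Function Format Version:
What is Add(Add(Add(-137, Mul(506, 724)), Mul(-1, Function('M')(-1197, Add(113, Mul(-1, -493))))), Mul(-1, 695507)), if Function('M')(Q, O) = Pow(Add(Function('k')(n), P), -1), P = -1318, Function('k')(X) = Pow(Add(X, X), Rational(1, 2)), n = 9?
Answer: Add(Rational(-286014502241, 868553), Mul(Rational(3, 1737106), Pow(2, Rational(1, 2)))) ≈ -3.2930e+5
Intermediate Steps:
Function('k')(X) = Mul(Pow(2, Rational(1, 2)), Pow(X, Rational(1, 2))) (Function('k')(X) = Pow(Mul(2, X), Rational(1, 2)) = Mul(Pow(2, Rational(1, 2)), Pow(X, Rational(1, 2))))
Function('M')(Q, O) = Pow(Add(-1318, Mul(3, Pow(2, Rational(1, 2)))), -1) (Function('M')(Q, O) = Pow(Add(Mul(Pow(2, Rational(1, 2)), Pow(9, Rational(1, 2))), -1318), -1) = Pow(Add(Mul(Pow(2, Rational(1, 2)), 3), -1318), -1) = Pow(Add(Mul(3, Pow(2, Rational(1, 2))), -1318), -1) = Pow(Add(-1318, Mul(3, Pow(2, Rational(1, 2)))), -1))
Add(Add(Add(-137, Mul(506, 724)), Mul(-1, Function('M')(-1197, Add(113, Mul(-1, -493))))), Mul(-1, 695507)) = Add(Add(Add(-137, Mul(506, 724)), Mul(-1, Add(Rational(-659, 868553), Mul(Rational(-3, 1737106), Pow(2, Rational(1, 2)))))), Mul(-1, 695507)) = Add(Add(Add(-137, 366344), Add(Rational(659, 868553), Mul(Rational(3, 1737106), Pow(2, Rational(1, 2))))), -695507) = Add(Add(366207, Add(Rational(659, 868553), Mul(Rational(3, 1737106), Pow(2, Rational(1, 2))))), -695507) = Add(Add(Rational(318070189130, 868553), Mul(Rational(3, 1737106), Pow(2, Rational(1, 2)))), -695507) = Add(Rational(-286014502241, 868553), Mul(Rational(3, 1737106), Pow(2, Rational(1, 2))))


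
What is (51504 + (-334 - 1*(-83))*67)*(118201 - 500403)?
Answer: -13257440774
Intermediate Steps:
(51504 + (-334 - 1*(-83))*67)*(118201 - 500403) = (51504 + (-334 + 83)*67)*(-382202) = (51504 - 251*67)*(-382202) = (51504 - 16817)*(-382202) = 34687*(-382202) = -13257440774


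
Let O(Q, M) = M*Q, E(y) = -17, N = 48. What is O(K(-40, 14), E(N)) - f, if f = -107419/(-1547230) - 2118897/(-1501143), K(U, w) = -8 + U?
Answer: 630604310189671/774204494630 ≈ 814.52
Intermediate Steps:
f = 1146557428409/774204494630 (f = -107419*(-1/1547230) - 2118897*(-1/1501143) = 107419/1547230 + 706299/500381 = 1146557428409/774204494630 ≈ 1.4809)
O(K(-40, 14), E(N)) - f = -17*(-8 - 40) - 1*1146557428409/774204494630 = -17*(-48) - 1146557428409/774204494630 = 816 - 1146557428409/774204494630 = 630604310189671/774204494630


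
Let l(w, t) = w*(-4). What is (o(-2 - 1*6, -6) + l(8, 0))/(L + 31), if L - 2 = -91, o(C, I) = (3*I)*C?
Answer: -56/29 ≈ -1.9310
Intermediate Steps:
o(C, I) = 3*C*I
L = -89 (L = 2 - 91 = -89)
l(w, t) = -4*w
(o(-2 - 1*6, -6) + l(8, 0))/(L + 31) = (3*(-2 - 1*6)*(-6) - 4*8)/(-89 + 31) = (3*(-2 - 6)*(-6) - 32)/(-58) = (3*(-8)*(-6) - 32)*(-1/58) = (144 - 32)*(-1/58) = 112*(-1/58) = -56/29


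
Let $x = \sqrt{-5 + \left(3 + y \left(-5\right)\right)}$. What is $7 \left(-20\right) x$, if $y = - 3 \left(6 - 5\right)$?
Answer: $- 140 \sqrt{13} \approx -504.78$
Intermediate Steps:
$y = -3$ ($y = \left(-3\right) 1 = -3$)
$x = \sqrt{13}$ ($x = \sqrt{-5 + \left(3 - -15\right)} = \sqrt{-5 + \left(3 + 15\right)} = \sqrt{-5 + 18} = \sqrt{13} \approx 3.6056$)
$7 \left(-20\right) x = 7 \left(-20\right) \sqrt{13} = - 140 \sqrt{13}$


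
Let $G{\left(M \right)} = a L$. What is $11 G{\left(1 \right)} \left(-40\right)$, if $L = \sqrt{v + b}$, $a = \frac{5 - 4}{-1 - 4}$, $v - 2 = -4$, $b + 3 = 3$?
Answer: $88 i \sqrt{2} \approx 124.45 i$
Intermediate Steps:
$b = 0$ ($b = -3 + 3 = 0$)
$v = -2$ ($v = 2 - 4 = -2$)
$a = - \frac{1}{5}$ ($a = 1 \frac{1}{-5} = 1 \left(- \frac{1}{5}\right) = - \frac{1}{5} \approx -0.2$)
$L = i \sqrt{2}$ ($L = \sqrt{-2 + 0} = \sqrt{-2} = i \sqrt{2} \approx 1.4142 i$)
$G{\left(M \right)} = - \frac{i \sqrt{2}}{5}$
$11 G{\left(1 \right)} \left(-40\right) = 11 \left(- \frac{i \sqrt{2}}{5}\right) \left(-40\right) = - \frac{11 i \sqrt{2}}{5} \left(-40\right) = 88 i \sqrt{2}$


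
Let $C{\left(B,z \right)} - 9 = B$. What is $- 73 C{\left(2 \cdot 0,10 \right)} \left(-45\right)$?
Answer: $29565$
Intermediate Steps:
$C{\left(B,z \right)} = 9 + B$
$- 73 C{\left(2 \cdot 0,10 \right)} \left(-45\right) = - 73 \left(9 + 2 \cdot 0\right) \left(-45\right) = - 73 \left(9 + 0\right) \left(-45\right) = \left(-73\right) 9 \left(-45\right) = \left(-657\right) \left(-45\right) = 29565$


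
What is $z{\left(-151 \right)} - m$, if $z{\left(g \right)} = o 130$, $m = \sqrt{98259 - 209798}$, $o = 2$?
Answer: $260 - i \sqrt{111539} \approx 260.0 - 333.97 i$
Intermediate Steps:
$m = i \sqrt{111539}$ ($m = \sqrt{-111539} = i \sqrt{111539} \approx 333.97 i$)
$z{\left(g \right)} = 260$ ($z{\left(g \right)} = 2 \cdot 130 = 260$)
$z{\left(-151 \right)} - m = 260 - i \sqrt{111539}$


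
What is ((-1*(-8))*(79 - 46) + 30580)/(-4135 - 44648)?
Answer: -30844/48783 ≈ -0.63227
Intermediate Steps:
((-1*(-8))*(79 - 46) + 30580)/(-4135 - 44648) = (8*33 + 30580)/(-48783) = (264 + 30580)*(-1/48783) = 30844*(-1/48783) = -30844/48783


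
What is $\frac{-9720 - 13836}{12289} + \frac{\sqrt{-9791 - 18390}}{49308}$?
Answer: $- \frac{23556}{12289} + \frac{i \sqrt{28181}}{49308} \approx -1.9168 + 0.0034046 i$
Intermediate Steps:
$\frac{-9720 - 13836}{12289} + \frac{\sqrt{-9791 - 18390}}{49308} = \left(-23556\right) \frac{1}{12289} + \sqrt{-28181} \cdot \frac{1}{49308} = - \frac{23556}{12289} + i \sqrt{28181} \cdot \frac{1}{49308} = - \frac{23556}{12289} + \frac{i \sqrt{28181}}{49308}$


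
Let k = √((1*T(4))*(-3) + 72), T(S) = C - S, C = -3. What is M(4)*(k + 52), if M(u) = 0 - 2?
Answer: -104 - 2*√93 ≈ -123.29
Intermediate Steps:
M(u) = -2
T(S) = -3 - S
k = √93 (k = √((1*(-3 - 1*4))*(-3) + 72) = √((1*(-3 - 4))*(-3) + 72) = √((1*(-7))*(-3) + 72) = √(-7*(-3) + 72) = √(21 + 72) = √93 ≈ 9.6436)
M(4)*(k + 52) = -2*(√93 + 52) = -2*(52 + √93) = -104 - 2*√93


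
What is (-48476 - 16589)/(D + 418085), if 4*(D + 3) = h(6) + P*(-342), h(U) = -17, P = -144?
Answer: -37180/245937 ≈ -0.15118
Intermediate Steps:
D = 49219/4 (D = -3 + (-17 - 144*(-342))/4 = -3 + (-17 + 49248)/4 = -3 + (¼)*49231 = -3 + 49231/4 = 49219/4 ≈ 12305.)
(-48476 - 16589)/(D + 418085) = (-48476 - 16589)/(49219/4 + 418085) = -65065/1721559/4 = -65065*4/1721559 = -37180/245937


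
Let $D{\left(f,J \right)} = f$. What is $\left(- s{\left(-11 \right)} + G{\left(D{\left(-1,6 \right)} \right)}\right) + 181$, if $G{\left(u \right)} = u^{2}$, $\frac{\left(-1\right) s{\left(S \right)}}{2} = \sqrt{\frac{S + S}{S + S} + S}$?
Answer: $182 + 2 i \sqrt{10} \approx 182.0 + 6.3246 i$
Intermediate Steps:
$s{\left(S \right)} = - 2 \sqrt{1 + S}$ ($s{\left(S \right)} = - 2 \sqrt{\frac{S + S}{S + S} + S} = - 2 \sqrt{\frac{2 S}{2 S} + S} = - 2 \sqrt{2 S \frac{1}{2 S} + S} = - 2 \sqrt{1 + S}$)
$\left(- s{\left(-11 \right)} + G{\left(D{\left(-1,6 \right)} \right)}\right) + 181 = \left(- \left(-2\right) \sqrt{1 - 11} + \left(-1\right)^{2}\right) + 181 = \left(- \left(-2\right) \sqrt{-10} + 1\right) + 181 = \left(- \left(-2\right) i \sqrt{10} + 1\right) + 181 = \left(2 i \sqrt{10} + 1\right) + 181 = \left(1 + 2 i \sqrt{10}\right) + 181 = 182 + 2 i \sqrt{10}$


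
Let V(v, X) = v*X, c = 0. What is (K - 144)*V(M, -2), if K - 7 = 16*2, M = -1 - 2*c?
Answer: -210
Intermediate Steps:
M = -1 (M = -1 - 2*0 = -1 + 0 = -1)
K = 39 (K = 7 + 16*2 = 7 + 32 = 39)
V(v, X) = X*v
(K - 144)*V(M, -2) = (39 - 144)*(-2*(-1)) = -105*2 = -210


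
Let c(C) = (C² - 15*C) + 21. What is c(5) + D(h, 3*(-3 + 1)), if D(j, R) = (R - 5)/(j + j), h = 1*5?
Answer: -301/10 ≈ -30.100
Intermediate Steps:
h = 5
D(j, R) = (-5 + R)/(2*j) (D(j, R) = (-5 + R)/((2*j)) = (-5 + R)*(1/(2*j)) = (-5 + R)/(2*j))
c(C) = 21 + C² - 15*C
c(5) + D(h, 3*(-3 + 1)) = (21 + 5² - 15*5) + (½)*(-5 + 3*(-3 + 1))/5 = (21 + 25 - 75) + (½)*(⅕)*(-5 + 3*(-2)) = -29 + (½)*(⅕)*(-5 - 6) = -29 + (½)*(⅕)*(-11) = -29 - 11/10 = -301/10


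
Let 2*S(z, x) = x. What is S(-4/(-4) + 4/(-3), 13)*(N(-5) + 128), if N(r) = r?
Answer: 1599/2 ≈ 799.50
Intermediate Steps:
S(z, x) = x/2
S(-4/(-4) + 4/(-3), 13)*(N(-5) + 128) = ((1/2)*13)*(-5 + 128) = (13/2)*123 = 1599/2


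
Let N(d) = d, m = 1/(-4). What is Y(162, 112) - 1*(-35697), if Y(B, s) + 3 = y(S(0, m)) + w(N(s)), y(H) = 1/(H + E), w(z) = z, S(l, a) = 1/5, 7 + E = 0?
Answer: 1217399/34 ≈ 35806.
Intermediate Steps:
E = -7 (E = -7 + 0 = -7)
m = -1/4 ≈ -0.25000
S(l, a) = 1/5
y(H) = 1/(-7 + H) (y(H) = 1/(H - 7) = 1/(-7 + H))
Y(B, s) = -107/34 + s (Y(B, s) = -3 + (1/(-7 + 1/5) + s) = -3 + (1/(-34/5) + s) = -3 + (-5/34 + s) = -107/34 + s)
Y(162, 112) - 1*(-35697) = (-107/34 + 112) - 1*(-35697) = 3701/34 + 35697 = 1217399/34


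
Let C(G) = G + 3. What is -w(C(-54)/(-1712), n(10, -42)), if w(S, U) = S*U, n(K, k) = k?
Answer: 1071/856 ≈ 1.2512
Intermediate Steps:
C(G) = 3 + G
-w(C(-54)/(-1712), n(10, -42)) = -(3 - 54)/(-1712)*(-42) = -(-51*(-1/1712))*(-42) = -51*(-42)/1712 = -1*(-1071/856) = 1071/856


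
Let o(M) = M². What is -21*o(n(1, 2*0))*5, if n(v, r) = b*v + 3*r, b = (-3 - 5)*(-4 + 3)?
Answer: -6720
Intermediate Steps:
b = 8 (b = -8*(-1) = 8)
n(v, r) = 3*r + 8*v (n(v, r) = 8*v + 3*r = 3*r + 8*v)
-21*o(n(1, 2*0))*5 = -21*(3*(2*0) + 8*1)²*5 = -21*(3*0 + 8)²*5 = -21*(0 + 8)²*5 = -21*8²*5 = -21*64*5 = -1344*5 = -6720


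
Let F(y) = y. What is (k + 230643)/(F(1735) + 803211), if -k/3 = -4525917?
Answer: 6904197/402473 ≈ 17.154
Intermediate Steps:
k = 13577751 (k = -3*(-4525917) = 13577751)
(k + 230643)/(F(1735) + 803211) = (13577751 + 230643)/(1735 + 803211) = 13808394/804946 = 13808394*(1/804946) = 6904197/402473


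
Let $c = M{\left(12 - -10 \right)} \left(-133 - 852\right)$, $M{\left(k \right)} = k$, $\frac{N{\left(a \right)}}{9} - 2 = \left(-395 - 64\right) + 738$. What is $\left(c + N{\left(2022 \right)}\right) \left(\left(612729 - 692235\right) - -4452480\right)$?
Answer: $-83703095334$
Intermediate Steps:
$N{\left(a \right)} = 2529$ ($N{\left(a \right)} = 18 + 9 \left(\left(-395 - 64\right) + 738\right) = 18 + 9 \left(-459 + 738\right) = 18 + 9 \cdot 279 = 18 + 2511 = 2529$)
$c = -21670$ ($c = \left(12 - -10\right) \left(-133 - 852\right) = \left(12 + 10\right) \left(-985\right) = 22 \left(-985\right) = -21670$)
$\left(c + N{\left(2022 \right)}\right) \left(\left(612729 - 692235\right) - -4452480\right) = \left(-21670 + 2529\right) \left(\left(612729 - 692235\right) - -4452480\right) = - 19141 \left(-79506 + 4452480\right) = \left(-19141\right) 4372974 = -83703095334$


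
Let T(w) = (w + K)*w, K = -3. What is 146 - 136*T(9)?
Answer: -7198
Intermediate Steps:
T(w) = w*(-3 + w) (T(w) = (w - 3)*w = (-3 + w)*w = w*(-3 + w))
146 - 136*T(9) = 146 - 1224*(-3 + 9) = 146 - 1224*6 = 146 - 136*54 = 146 - 7344 = -7198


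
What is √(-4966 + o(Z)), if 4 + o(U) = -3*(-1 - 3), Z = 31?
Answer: I*√4958 ≈ 70.413*I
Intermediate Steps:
o(U) = 8 (o(U) = -4 - 3*(-1 - 3) = -4 - 3*(-4) = -4 + 12 = 8)
√(-4966 + o(Z)) = √(-4966 + 8) = √(-4958) = I*√4958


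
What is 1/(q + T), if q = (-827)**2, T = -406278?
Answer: 1/277651 ≈ 3.6016e-6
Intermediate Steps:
q = 683929
1/(q + T) = 1/(683929 - 406278) = 1/277651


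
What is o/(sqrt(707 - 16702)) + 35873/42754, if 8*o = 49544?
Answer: 35873/42754 - 6193*I*sqrt(15995)/15995 ≈ 0.83906 - 48.968*I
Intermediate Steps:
o = 6193 (o = (1/8)*49544 = 6193)
o/(sqrt(707 - 16702)) + 35873/42754 = 6193/(sqrt(707 - 16702)) + 35873/42754 = 6193/(sqrt(-15995)) + 35873*(1/42754) = 6193/((I*sqrt(15995))) + 35873/42754 = 6193*(-I*sqrt(15995)/15995) + 35873/42754 = -6193*I*sqrt(15995)/15995 + 35873/42754 = 35873/42754 - 6193*I*sqrt(15995)/15995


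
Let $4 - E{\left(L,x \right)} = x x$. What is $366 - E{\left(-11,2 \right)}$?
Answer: $366$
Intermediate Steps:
$E{\left(L,x \right)} = 4 - x^{2}$ ($E{\left(L,x \right)} = 4 - x x = 4 - x^{2}$)
$366 - E{\left(-11,2 \right)} = 366 - \left(4 - 2^{2}\right) = 366 - \left(4 - 4\right) = 366 - 0 = 366 + 0 = 366$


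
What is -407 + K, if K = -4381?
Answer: -4788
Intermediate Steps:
-407 + K = -407 - 4381 = -4788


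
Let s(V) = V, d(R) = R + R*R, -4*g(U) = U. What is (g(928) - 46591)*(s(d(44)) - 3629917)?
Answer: 169870894151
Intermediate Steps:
g(U) = -U/4
d(R) = R + R**2
(g(928) - 46591)*(s(d(44)) - 3629917) = (-1/4*928 - 46591)*(44*(1 + 44) - 3629917) = (-232 - 46591)*(44*45 - 3629917) = -46823*(1980 - 3629917) = -46823*(-3627937) = 169870894151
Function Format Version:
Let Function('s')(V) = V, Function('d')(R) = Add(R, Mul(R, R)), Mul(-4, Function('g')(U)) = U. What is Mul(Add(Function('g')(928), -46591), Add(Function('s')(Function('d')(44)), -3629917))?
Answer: 169870894151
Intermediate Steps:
Function('g')(U) = Mul(Rational(-1, 4), U)
Function('d')(R) = Add(R, Pow(R, 2))
Mul(Add(Function('g')(928), -46591), Add(Function('s')(Function('d')(44)), -3629917)) = Mul(Add(Mul(Rational(-1, 4), 928), -46591), Add(Mul(44, Add(1, 44)), -3629917)) = Mul(Add(-232, -46591), Add(Mul(44, 45), -3629917)) = Mul(-46823, Add(1980, -3629917)) = Mul(-46823, -3627937) = 169870894151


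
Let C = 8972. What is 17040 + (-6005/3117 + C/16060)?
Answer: 213234306556/12514755 ≈ 17039.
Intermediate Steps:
17040 + (-6005/3117 + C/16060) = 17040 + (-6005/3117 + 8972/16060) = 17040 + (-6005*1/3117 + 8972*(1/16060)) = 17040 + (-6005/3117 + 2243/4015) = 17040 - 17118644/12514755 = 213234306556/12514755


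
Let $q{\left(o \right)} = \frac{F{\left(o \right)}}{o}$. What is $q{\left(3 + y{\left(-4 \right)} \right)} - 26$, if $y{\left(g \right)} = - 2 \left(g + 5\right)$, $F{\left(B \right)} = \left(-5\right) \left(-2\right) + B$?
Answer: $-15$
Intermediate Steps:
$F{\left(B \right)} = 10 + B$
$y{\left(g \right)} = -10 - 2 g$ ($y{\left(g \right)} = - 2 \left(5 + g\right) = -10 - 2 g$)
$q{\left(o \right)} = \frac{10 + o}{o}$
$q{\left(3 + y{\left(-4 \right)} \right)} - 26 = \frac{10 + \left(3 - 2\right)}{3 - 2} - 26 = \frac{10 + 1}{1} - 26 = 1 \cdot 11 - 26 = 11 - 26 = -15$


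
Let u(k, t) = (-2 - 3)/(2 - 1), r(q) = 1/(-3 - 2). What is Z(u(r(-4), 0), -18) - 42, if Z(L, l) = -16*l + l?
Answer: 228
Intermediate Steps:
r(q) = -⅕ (r(q) = 1/(-5) = -⅕)
u(k, t) = -5 (u(k, t) = -5/1 = -5*1 = -5)
Z(L, l) = -15*l
Z(u(r(-4), 0), -18) - 42 = -15*(-18) - 42 = 270 - 42 = 228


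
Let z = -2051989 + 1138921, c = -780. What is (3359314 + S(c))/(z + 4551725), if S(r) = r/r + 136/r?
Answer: 655066391/709538115 ≈ 0.92323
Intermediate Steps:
S(r) = 1 + 136/r
z = -913068
(3359314 + S(c))/(z + 4551725) = (3359314 + (136 - 780)/(-780))/(-913068 + 4551725) = (3359314 - 1/780*(-644))/3638657 = (3359314 + 161/195)*(1/3638657) = (655066391/195)*(1/3638657) = 655066391/709538115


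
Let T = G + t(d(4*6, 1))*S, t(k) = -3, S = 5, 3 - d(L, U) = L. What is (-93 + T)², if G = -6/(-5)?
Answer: 285156/25 ≈ 11406.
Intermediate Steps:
d(L, U) = 3 - L
G = 6/5 (G = -6*(-⅕) = 6/5 ≈ 1.2000)
T = -69/5 (T = 6/5 - 3*5 = 6/5 - 15 = -69/5 ≈ -13.800)
(-93 + T)² = (-93 - 69/5)² = (-534/5)² = 285156/25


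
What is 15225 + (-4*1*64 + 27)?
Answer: 14996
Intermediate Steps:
15225 + (-4*1*64 + 27) = 15225 + (-4*64 + 27) = 15225 + (-256 + 27) = 15225 - 229 = 14996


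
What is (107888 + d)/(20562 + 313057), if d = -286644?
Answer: -178756/333619 ≈ -0.53581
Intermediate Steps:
(107888 + d)/(20562 + 313057) = (107888 - 286644)/(20562 + 313057) = -178756/333619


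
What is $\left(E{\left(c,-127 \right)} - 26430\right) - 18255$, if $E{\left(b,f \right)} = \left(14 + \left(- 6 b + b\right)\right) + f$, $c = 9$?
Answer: $-44843$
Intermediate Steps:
$E{\left(b,f \right)} = 14 + f - 5 b$ ($E{\left(b,f \right)} = \left(14 - 5 b\right) + f = 14 + f - 5 b$)
$\left(E{\left(c,-127 \right)} - 26430\right) - 18255 = \left(\left(14 - 127 - 45\right) - 26430\right) - 18255 = \left(-158 - 26430\right) - 18255 = -26588 - 18255 = -44843$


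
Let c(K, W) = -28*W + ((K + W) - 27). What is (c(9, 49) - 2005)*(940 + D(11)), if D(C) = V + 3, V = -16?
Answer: -3101742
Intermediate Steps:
D(C) = -13 (D(C) = -16 + 3 = -13)
c(K, W) = -27 + K - 27*W (c(K, W) = -28*W + (-27 + K + W) = -27 + K - 27*W)
(c(9, 49) - 2005)*(940 + D(11)) = ((-27 + 9 - 27*49) - 2005)*(940 - 13) = ((-27 + 9 - 1323) - 2005)*927 = (-1341 - 2005)*927 = -3346*927 = -3101742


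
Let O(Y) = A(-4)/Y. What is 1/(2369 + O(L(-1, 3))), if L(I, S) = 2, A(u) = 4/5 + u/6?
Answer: 15/35536 ≈ 0.00042211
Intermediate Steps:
A(u) = 4/5 + u/6 (A(u) = 4*(1/5) + u*(1/6) = 4/5 + u/6)
O(Y) = 2/(15*Y) (O(Y) = (4/5 + (1/6)*(-4))/Y = (4/5 - 2/3)/Y = 2/(15*Y))
1/(2369 + O(L(-1, 3))) = 1/(2369 + (2/15)/2) = 1/(2369 + (2/15)*(1/2)) = 1/(2369 + 1/15) = 1/(35536/15) = 15/35536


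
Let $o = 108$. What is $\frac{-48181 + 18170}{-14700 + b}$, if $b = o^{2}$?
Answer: $\frac{30011}{3036} \approx 9.885$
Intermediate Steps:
$b = 11664$ ($b = 108^{2} = 11664$)
$\frac{-48181 + 18170}{-14700 + b} = \frac{-48181 + 18170}{-14700 + 11664} = - \frac{30011}{-3036} = \left(-30011\right) \left(- \frac{1}{3036}\right) = \frac{30011}{3036}$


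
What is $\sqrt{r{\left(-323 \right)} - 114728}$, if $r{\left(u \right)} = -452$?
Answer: $2 i \sqrt{28795} \approx 339.38 i$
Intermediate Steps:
$\sqrt{r{\left(-323 \right)} - 114728} = \sqrt{-452 - 114728} = \sqrt{-115180} = 2 i \sqrt{28795}$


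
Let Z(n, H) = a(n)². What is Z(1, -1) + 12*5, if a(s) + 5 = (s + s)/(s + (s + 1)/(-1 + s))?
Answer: 85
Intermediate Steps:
a(s) = -5 + 2*s/(s + (1 + s)/(-1 + s)) (a(s) = -5 + (s + s)/(s + (s + 1)/(-1 + s)) = -5 + (2*s)/(s + (1 + s)/(-1 + s)) = -5 + 2*s/(s + (1 + s)/(-1 + s)))
Z(n, H) = (-5 - 3*n² - 2*n)²/(1 + n²)² (Z(n, H) = ((-5 - 3*n² - 2*n)/(1 + n²))² = (-5 - 3*n² - 2*n)²/(1 + n²)²)
Z(1, -1) + 12*5 = (5 + 2*1 + 3*1²)²/(1 + 1²)² + 12*5 = (5 + 2 + 3*1)²/(1 + 1)² + 60 = (5 + 2 + 3)²/2² + 60 = (¼)*10² + 60 = (¼)*100 + 60 = 25 + 60 = 85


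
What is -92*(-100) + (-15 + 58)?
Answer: 9243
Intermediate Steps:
-92*(-100) + (-15 + 58) = 9200 + 43 = 9243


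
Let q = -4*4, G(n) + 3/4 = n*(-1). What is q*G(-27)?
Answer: -420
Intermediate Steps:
G(n) = -¾ - n (G(n) = -¾ + n*(-1) = -¾ - n)
q = -16
q*G(-27) = -16*(-¾ - 1*(-27)) = -16*(-¾ + 27) = -16*105/4 = -420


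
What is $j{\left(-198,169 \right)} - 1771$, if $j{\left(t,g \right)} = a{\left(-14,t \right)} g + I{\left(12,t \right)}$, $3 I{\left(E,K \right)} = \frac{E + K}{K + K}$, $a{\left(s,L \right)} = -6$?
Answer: $- \frac{551399}{198} \approx -2784.8$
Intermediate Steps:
$I{\left(E,K \right)} = \frac{E + K}{6 K}$ ($I{\left(E,K \right)} = \frac{\left(E + K\right) \frac{1}{K + K}}{3} = \frac{\left(E + K\right) \frac{1}{2 K}}{3} = \frac{\frac{1}{2} \frac{1}{K} \left(E + K\right)}{3} = \frac{E + K}{6 K}$)
$j{\left(t,g \right)} = - 6 g + \frac{12 + t}{6 t}$
$j{\left(-198,169 \right)} - 1771 = \left(\frac{1}{6} - 1014 + \frac{2}{-198}\right) - 1771 = \left(\frac{1}{6} - 1014 + 2 \left(- \frac{1}{198}\right)\right) - 1771 = \left(\frac{1}{6} - 1014 - \frac{1}{99}\right) - 1771 = - \frac{200741}{198} - 1771 = - \frac{551399}{198}$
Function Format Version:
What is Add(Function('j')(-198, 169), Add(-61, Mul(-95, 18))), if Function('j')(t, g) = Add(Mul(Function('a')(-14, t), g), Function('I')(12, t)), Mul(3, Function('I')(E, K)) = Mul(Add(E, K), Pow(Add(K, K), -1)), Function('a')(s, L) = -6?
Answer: Rational(-551399, 198) ≈ -2784.8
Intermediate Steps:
Function('I')(E, K) = Mul(Rational(1, 6), Pow(K, -1), Add(E, K)) (Function('I')(E, K) = Mul(Rational(1, 3), Mul(Add(E, K), Pow(Add(K, K), -1))) = Mul(Rational(1, 3), Mul(Add(E, K), Pow(Mul(2, K), -1))) = Mul(Rational(1, 3), Mul(Add(E, K), Mul(Rational(1, 2), Pow(K, -1)))) = Mul(Rational(1, 3), Mul(Rational(1, 2), Pow(K, -1), Add(E, K))) = Mul(Rational(1, 6), Pow(K, -1), Add(E, K)))
Function('j')(t, g) = Add(Mul(-6, g), Mul(Rational(1, 6), Pow(t, -1), Add(12, t)))
Add(Function('j')(-198, 169), Add(-61, Mul(-95, 18))) = Add(Add(Rational(1, 6), Mul(-6, 169), Mul(2, Pow(-198, -1))), Add(-61, Mul(-95, 18))) = Add(Add(Rational(1, 6), -1014, Mul(2, Rational(-1, 198))), Add(-61, -1710)) = Add(Add(Rational(1, 6), -1014, Rational(-1, 99)), -1771) = Add(Rational(-200741, 198), -1771) = Rational(-551399, 198)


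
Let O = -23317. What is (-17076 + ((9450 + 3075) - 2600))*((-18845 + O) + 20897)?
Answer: 152066015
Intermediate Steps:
(-17076 + ((9450 + 3075) - 2600))*((-18845 + O) + 20897) = (-17076 + ((9450 + 3075) - 2600))*((-18845 - 23317) + 20897) = (-17076 + (12525 - 2600))*(-42162 + 20897) = (-17076 + 9925)*(-21265) = -7151*(-21265) = 152066015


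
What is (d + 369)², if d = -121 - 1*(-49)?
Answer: 88209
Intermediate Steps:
d = -72 (d = -121 + 49 = -72)
(d + 369)² = (-72 + 369)² = 297² = 88209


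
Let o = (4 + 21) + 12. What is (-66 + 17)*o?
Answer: -1813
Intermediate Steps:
o = 37 (o = 25 + 12 = 37)
(-66 + 17)*o = (-66 + 17)*37 = -49*37 = -1813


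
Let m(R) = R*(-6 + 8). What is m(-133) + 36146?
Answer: 35880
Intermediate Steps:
m(R) = 2*R (m(R) = R*2 = 2*R)
m(-133) + 36146 = 2*(-133) + 36146 = -266 + 36146 = 35880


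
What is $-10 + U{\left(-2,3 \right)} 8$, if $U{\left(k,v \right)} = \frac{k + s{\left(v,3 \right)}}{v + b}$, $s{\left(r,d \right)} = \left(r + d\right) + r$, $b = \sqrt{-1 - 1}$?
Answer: $\frac{58}{11} - \frac{56 i \sqrt{2}}{11} \approx 5.2727 - 7.1996 i$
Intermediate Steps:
$b = i \sqrt{2}$ ($b = \sqrt{-2} = i \sqrt{2} \approx 1.4142 i$)
$s{\left(r,d \right)} = d + 2 r$ ($s{\left(r,d \right)} = \left(d + r\right) + r = d + 2 r$)
$U{\left(k,v \right)} = \frac{3 + k + 2 v}{v + i \sqrt{2}}$ ($U{\left(k,v \right)} = \frac{k + \left(3 + 2 v\right)}{v + i \sqrt{2}} = \frac{3 + k + 2 v}{v + i \sqrt{2}}$)
$-10 + U{\left(-2,3 \right)} 8 = -10 + \frac{3 - 2 + 2 \cdot 3}{3 + i \sqrt{2}} \cdot 8 = -10 + \frac{3 - 2 + 6}{3 + i \sqrt{2}} \cdot 8 = -10 + \frac{1}{3 + i \sqrt{2}} \cdot 7 \cdot 8 = -10 + \frac{7}{3 + i \sqrt{2}} \cdot 8 = -10 + \frac{56}{3 + i \sqrt{2}}$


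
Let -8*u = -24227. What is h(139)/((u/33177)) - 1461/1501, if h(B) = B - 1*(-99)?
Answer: 13540183623/5194961 ≈ 2606.4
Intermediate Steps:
u = 24227/8 (u = -⅛*(-24227) = 24227/8 ≈ 3028.4)
h(B) = 99 + B (h(B) = B + 99 = 99 + B)
h(139)/((u/33177)) - 1461/1501 = (99 + 139)/(((24227/8)/33177)) - 1461/1501 = 238/(((24227/8)*(1/33177))) - 1461*1/1501 = 238/(24227/265416) - 1461/1501 = 238*(265416/24227) - 1461/1501 = 9024144/3461 - 1461/1501 = 13540183623/5194961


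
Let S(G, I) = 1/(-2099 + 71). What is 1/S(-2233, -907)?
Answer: -2028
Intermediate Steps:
S(G, I) = -1/2028 (S(G, I) = 1/(-2028) = -1/2028)
1/S(-2233, -907) = 1/(-1/2028) = -2028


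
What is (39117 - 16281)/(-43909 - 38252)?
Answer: -7612/27387 ≈ -0.27794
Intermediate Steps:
(39117 - 16281)/(-43909 - 38252) = 22836/(-82161) = 22836*(-1/82161) = -7612/27387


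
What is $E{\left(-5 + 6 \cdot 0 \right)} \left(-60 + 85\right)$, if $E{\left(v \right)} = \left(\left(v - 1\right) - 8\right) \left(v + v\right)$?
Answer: $3500$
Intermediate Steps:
$E{\left(v \right)} = 2 v \left(-9 + v\right)$ ($E{\left(v \right)} = \left(\left(-1 + v\right) - 8\right) 2 v = \left(-9 + v\right) 2 v = 2 v \left(-9 + v\right)$)
$E{\left(-5 + 6 \cdot 0 \right)} \left(-60 + 85\right) = 2 \left(-5 + 6 \cdot 0\right) \left(-9 + \left(-5 + 6 \cdot 0\right)\right) \left(-60 + 85\right) = 2 \left(-5 + 0\right) \left(-9 + \left(-5 + 0\right)\right) 25 = 2 \left(-5\right) \left(-9 - 5\right) 25 = 2 \left(-5\right) \left(-14\right) 25 = 140 \cdot 25 = 3500$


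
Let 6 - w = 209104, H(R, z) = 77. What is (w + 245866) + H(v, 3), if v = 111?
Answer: 36845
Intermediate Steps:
w = -209098 (w = 6 - 1*209104 = 6 - 209104 = -209098)
(w + 245866) + H(v, 3) = (-209098 + 245866) + 77 = 36768 + 77 = 36845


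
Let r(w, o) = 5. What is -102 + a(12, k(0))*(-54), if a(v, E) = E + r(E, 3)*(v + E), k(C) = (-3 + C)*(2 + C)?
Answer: -1398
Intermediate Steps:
a(v, E) = 5*v + 6*E (a(v, E) = E + 5*(v + E) = E + 5*(E + v) = E + (5*E + 5*v) = 5*v + 6*E)
-102 + a(12, k(0))*(-54) = -102 + (5*12 + 6*(-6 + 0² - 1*0))*(-54) = -102 + (60 + 6*(-6 + 0 + 0))*(-54) = -102 + (60 + 6*(-6))*(-54) = -102 + (60 - 36)*(-54) = -102 + 24*(-54) = -102 - 1296 = -1398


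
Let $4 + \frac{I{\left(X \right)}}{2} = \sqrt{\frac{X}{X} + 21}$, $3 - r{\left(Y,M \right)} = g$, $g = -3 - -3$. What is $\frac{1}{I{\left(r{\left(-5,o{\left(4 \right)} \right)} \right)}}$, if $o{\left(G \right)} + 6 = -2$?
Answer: $\frac{1}{3} + \frac{\sqrt{22}}{12} \approx 0.7242$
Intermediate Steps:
$o{\left(G \right)} = -8$ ($o{\left(G \right)} = -6 - 2 = -8$)
$g = 0$ ($g = -3 + 3 = 0$)
$r{\left(Y,M \right)} = 3$ ($r{\left(Y,M \right)} = 3 - 0 = 3 + 0 = 3$)
$I{\left(X \right)} = -8 + 2 \sqrt{22}$ ($I{\left(X \right)} = -8 + 2 \sqrt{\frac{X}{X} + 21} = -8 + 2 \sqrt{1 + 21} = -8 + 2 \sqrt{22}$)
$\frac{1}{I{\left(r{\left(-5,o{\left(4 \right)} \right)} \right)}} = \frac{1}{-8 + 2 \sqrt{22}}$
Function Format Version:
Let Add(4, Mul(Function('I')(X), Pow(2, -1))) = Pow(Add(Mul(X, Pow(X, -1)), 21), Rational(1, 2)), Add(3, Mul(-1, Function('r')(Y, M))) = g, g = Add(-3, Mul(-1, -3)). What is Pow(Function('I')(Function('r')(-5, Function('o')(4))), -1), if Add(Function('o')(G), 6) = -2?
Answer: Add(Rational(1, 3), Mul(Rational(1, 12), Pow(22, Rational(1, 2)))) ≈ 0.72420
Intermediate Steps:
Function('o')(G) = -8 (Function('o')(G) = Add(-6, -2) = -8)
g = 0 (g = Add(-3, 3) = 0)
Function('r')(Y, M) = 3 (Function('r')(Y, M) = Add(3, Mul(-1, 0)) = Add(3, 0) = 3)
Function('I')(X) = Add(-8, Mul(2, Pow(22, Rational(1, 2)))) (Function('I')(X) = Add(-8, Mul(2, Pow(Add(Mul(X, Pow(X, -1)), 21), Rational(1, 2)))) = Add(-8, Mul(2, Pow(Add(1, 21), Rational(1, 2)))) = Add(-8, Mul(2, Pow(22, Rational(1, 2)))))
Pow(Function('I')(Function('r')(-5, Function('o')(4))), -1) = Pow(Add(-8, Mul(2, Pow(22, Rational(1, 2)))), -1)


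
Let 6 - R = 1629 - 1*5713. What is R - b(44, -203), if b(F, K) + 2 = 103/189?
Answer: 773285/189 ≈ 4091.5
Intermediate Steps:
b(F, K) = -275/189 (b(F, K) = -2 + 103/189 = -275/189)
R = 4090 (R = 6 - (1629 - 1*5713) = 6 - (1629 - 5713) = 6 - 1*(-4084) = 6 + 4084 = 4090)
R - b(44, -203) = 4090 - 1*(-275/189) = 4090 + 275/189 = 773285/189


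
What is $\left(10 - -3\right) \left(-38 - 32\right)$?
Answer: $-910$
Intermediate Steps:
$\left(10 - -3\right) \left(-38 - 32\right) = \left(10 + 3\right) \left(-70\right) = 13 \left(-70\right) = -910$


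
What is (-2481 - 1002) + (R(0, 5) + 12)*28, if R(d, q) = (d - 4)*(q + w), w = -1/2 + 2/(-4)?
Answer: -3595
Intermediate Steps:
w = -1 (w = -1*½ + 2*(-¼) = -½ - ½ = -1)
R(d, q) = (-1 + q)*(-4 + d) (R(d, q) = (d - 4)*(q - 1) = (-4 + d)*(-1 + q) = (-1 + q)*(-4 + d))
(-2481 - 1002) + (R(0, 5) + 12)*28 = (-2481 - 1002) + ((4 - 1*0 - 4*5 + 0*5) + 12)*28 = -3483 + ((4 + 0 - 20 + 0) + 12)*28 = -3483 + (-16 + 12)*28 = -3483 - 4*28 = -3483 - 112 = -3595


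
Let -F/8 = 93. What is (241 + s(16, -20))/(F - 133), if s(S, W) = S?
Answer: -257/877 ≈ -0.29304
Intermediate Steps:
F = -744 (F = -8*93 = -744)
(241 + s(16, -20))/(F - 133) = (241 + 16)/(-744 - 133) = 257/(-877) = 257*(-1/877) = -257/877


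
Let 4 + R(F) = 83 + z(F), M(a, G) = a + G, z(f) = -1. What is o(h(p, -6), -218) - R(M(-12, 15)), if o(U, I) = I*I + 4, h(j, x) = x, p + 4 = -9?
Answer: 47450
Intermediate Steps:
M(a, G) = G + a
p = -13 (p = -4 - 9 = -13)
o(U, I) = 4 + I² (o(U, I) = I² + 4 = 4 + I²)
R(F) = 78 (R(F) = -4 + (83 - 1) = -4 + 82 = 78)
o(h(p, -6), -218) - R(M(-12, 15)) = (4 + (-218)²) - 1*78 = (4 + 47524) - 78 = 47528 - 78 = 47450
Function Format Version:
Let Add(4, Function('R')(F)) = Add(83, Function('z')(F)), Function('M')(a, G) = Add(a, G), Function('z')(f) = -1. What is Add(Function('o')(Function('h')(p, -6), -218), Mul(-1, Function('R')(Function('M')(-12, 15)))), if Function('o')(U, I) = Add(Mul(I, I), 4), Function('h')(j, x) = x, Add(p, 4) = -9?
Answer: 47450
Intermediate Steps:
Function('M')(a, G) = Add(G, a)
p = -13 (p = Add(-4, -9) = -13)
Function('o')(U, I) = Add(4, Pow(I, 2)) (Function('o')(U, I) = Add(Pow(I, 2), 4) = Add(4, Pow(I, 2)))
Function('R')(F) = 78 (Function('R')(F) = Add(-4, Add(83, -1)) = Add(-4, 82) = 78)
Add(Function('o')(Function('h')(p, -6), -218), Mul(-1, Function('R')(Function('M')(-12, 15)))) = Add(Add(4, Pow(-218, 2)), Mul(-1, 78)) = Add(Add(4, 47524), -78) = Add(47528, -78) = 47450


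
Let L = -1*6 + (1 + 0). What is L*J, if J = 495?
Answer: -2475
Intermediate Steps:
L = -5 (L = -6 + 1 = -5)
L*J = -5*495 = -2475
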